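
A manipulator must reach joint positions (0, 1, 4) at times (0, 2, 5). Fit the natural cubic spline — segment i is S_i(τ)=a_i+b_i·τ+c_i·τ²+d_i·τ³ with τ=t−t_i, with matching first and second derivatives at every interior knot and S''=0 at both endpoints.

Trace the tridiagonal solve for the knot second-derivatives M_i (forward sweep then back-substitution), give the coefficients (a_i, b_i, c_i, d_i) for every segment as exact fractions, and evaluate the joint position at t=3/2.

  seg 0: a=0 b=2/5 c=0 d=1/40
  seg 1: a=1 b=7/10 c=3/20 d=-1/60
S(3/2) = 219/320

Δ: Δ0=1/2, Δ1=1
row 1: diag=10, rhs=3; c'=3/10, d'=3/10
back: M1=3/10
M: M0=0, M1=3/10, M2=0
seg 0: a=0, c=M0/2=0, d=(M1−M0)/(6·2)=1/40, b=Δ0−h0·(2M0+M1)/6=2/5
seg 1: a=1, c=M1/2=3/20, d=(M2−M1)/(6·3)=-1/60, b=Δ1−h1·(2M1+M2)/6=7/10
t_q=3/2 → seg 0, τ=3/2; S=0+2/5·τ+0·τ²+1/40·τ³=219/320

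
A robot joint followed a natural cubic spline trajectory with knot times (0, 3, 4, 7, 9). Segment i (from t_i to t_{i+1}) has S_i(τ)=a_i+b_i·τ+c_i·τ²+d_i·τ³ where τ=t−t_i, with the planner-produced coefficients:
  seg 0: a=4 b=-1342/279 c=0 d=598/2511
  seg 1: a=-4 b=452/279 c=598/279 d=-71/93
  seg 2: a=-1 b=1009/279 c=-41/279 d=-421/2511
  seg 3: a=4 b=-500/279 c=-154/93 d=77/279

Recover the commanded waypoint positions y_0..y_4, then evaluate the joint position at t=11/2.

y_0 = S_0(0) = a_0 = 4
y_1 = S_1(0) = a_1 = -4
y_2 = S_2(0) = a_2 = -1
y_3 = S_3(0) = a_3 = 4
y_4 = S_3(2) = -4
t_q=11/2 is in segment 2 (τ=3/2); S_2(τ)=875/248

y_0=4 y_1=-4 y_2=-1 y_3=4 y_4=-4
S(11/2) = 875/248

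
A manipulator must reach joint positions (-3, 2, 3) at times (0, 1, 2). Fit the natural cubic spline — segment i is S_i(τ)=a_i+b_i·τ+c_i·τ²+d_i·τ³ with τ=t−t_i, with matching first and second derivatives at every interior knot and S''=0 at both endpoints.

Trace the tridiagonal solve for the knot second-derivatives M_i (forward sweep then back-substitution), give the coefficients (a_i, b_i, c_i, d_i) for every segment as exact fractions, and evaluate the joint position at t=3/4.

  seg 0: a=-3 b=6 c=0 d=-1
  seg 1: a=2 b=3 c=-3 d=1
S(3/4) = 69/64

Δ: Δ0=5, Δ1=1
row 1: diag=4, rhs=-24; c'=1/4, d'=-6
back: M1=-6
M: M0=0, M1=-6, M2=0
seg 0: a=-3, c=M0/2=0, d=(M1−M0)/(6·1)=-1, b=Δ0−h0·(2M0+M1)/6=6
seg 1: a=2, c=M1/2=-3, d=(M2−M1)/(6·1)=1, b=Δ1−h1·(2M1+M2)/6=3
t_q=3/4 → seg 0, τ=3/4; S=-3+6·τ+0·τ²+-1·τ³=69/64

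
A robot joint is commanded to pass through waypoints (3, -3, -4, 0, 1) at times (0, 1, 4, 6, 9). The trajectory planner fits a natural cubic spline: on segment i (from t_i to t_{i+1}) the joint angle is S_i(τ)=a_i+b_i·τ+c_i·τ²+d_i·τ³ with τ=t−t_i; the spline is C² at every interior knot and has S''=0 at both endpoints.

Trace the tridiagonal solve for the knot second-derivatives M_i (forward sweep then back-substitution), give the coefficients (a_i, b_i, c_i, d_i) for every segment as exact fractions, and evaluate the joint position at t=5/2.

Δ: Δ0=-6, Δ1=-1/3, Δ2=2, Δ3=1/3
row 1: diag=8, rhs=34; c'=3/8, d'=17/4
row 2: denom=10−3·3/8=71/8; d'=(14−3·17/4)/(71/8)=10/71
row 3: denom=10−2·16/71=678/71; d'=(-10−2·10/71)/(678/71)=-365/339
back: M3=-365/339
back: M2=10/71−16/71·-365/339=130/339
back: M1=17/4−3/8·130/339=464/113
M: M0=0, M1=464/113, M2=130/339, M3=-365/339, M4=0
seg 0: a=3, c=M0/2=0, d=(M1−M0)/(6·1)=232/339, b=Δ0−h0·(2M0+M1)/6=-2266/339
seg 1: a=-3, c=M1/2=232/113, d=(M2−M1)/(6·3)=-631/3051, b=Δ1−h1·(2M1+M2)/6=-1570/339
seg 2: a=-4, c=M2/2=65/339, d=(M3−M2)/(6·2)=-55/452, b=Δ2−h2·(2M2+M3)/6=713/339
seg 3: a=0, c=M3/2=-365/678, d=(M4−M3)/(6·3)=365/6102, b=Δ3−h3·(2M3+M4)/6=478/339
t_q=5/2 → seg 1, τ=3/2; S=-3+-1570/339·τ+232/113·τ²+-631/3051·τ³=-5447/904

  seg 0: a=3 b=-2266/339 c=0 d=232/339
  seg 1: a=-3 b=-1570/339 c=232/113 d=-631/3051
  seg 2: a=-4 b=713/339 c=65/339 d=-55/452
  seg 3: a=0 b=478/339 c=-365/678 d=365/6102
S(5/2) = -5447/904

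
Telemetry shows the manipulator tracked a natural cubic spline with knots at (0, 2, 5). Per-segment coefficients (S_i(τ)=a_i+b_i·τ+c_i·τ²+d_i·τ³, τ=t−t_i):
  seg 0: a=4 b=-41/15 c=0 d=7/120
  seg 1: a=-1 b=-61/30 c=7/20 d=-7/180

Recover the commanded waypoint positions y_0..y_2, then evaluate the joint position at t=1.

y_0 = S_0(0) = a_0 = 4
y_1 = S_1(0) = a_1 = -1
y_2 = S_1(3) = -5
t_q=1 is in segment 0 (τ=1); S_0(τ)=53/40

y_0=4 y_1=-1 y_2=-5
S(1) = 53/40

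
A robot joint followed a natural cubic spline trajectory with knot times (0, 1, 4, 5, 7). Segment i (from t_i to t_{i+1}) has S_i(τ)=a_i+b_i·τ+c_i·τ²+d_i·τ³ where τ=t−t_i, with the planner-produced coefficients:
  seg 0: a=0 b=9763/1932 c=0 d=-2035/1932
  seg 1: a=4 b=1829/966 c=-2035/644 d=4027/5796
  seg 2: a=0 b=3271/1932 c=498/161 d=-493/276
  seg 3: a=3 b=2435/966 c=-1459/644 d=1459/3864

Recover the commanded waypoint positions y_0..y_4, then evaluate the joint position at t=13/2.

y_0=0 y_1=4 y_2=0 y_3=3 y_4=2
S(13/2) = 30479/10304

y_0 = S_0(0) = a_0 = 0
y_1 = S_1(0) = a_1 = 4
y_2 = S_2(0) = a_2 = 0
y_3 = S_3(0) = a_3 = 3
y_4 = S_3(2) = 2
t_q=13/2 is in segment 3 (τ=3/2); S_3(τ)=30479/10304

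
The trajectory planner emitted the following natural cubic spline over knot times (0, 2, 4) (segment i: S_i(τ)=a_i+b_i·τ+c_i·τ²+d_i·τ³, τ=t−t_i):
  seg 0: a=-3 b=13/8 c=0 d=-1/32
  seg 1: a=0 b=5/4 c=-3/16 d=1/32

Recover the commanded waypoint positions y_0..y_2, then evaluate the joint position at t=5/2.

y_0 = S_0(0) = a_0 = -3
y_1 = S_1(0) = a_1 = 0
y_2 = S_1(2) = 2
t_q=5/2 is in segment 1 (τ=1/2); S_1(τ)=149/256

y_0=-3 y_1=0 y_2=2
S(5/2) = 149/256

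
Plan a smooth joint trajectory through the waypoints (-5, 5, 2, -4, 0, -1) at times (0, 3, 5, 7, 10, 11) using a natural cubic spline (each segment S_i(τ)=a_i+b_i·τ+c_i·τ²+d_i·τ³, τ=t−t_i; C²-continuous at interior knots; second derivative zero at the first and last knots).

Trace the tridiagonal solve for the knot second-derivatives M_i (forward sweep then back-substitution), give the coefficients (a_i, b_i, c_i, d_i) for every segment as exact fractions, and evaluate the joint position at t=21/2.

Δ: Δ0=10/3, Δ1=-3/2, Δ2=-3, Δ3=4/3, Δ4=-1
row 1: diag=10, rhs=-29; c'=1/5, d'=-29/10
row 2: denom=8−2·1/5=38/5; d'=(-9−2·-29/10)/(38/5)=-8/19
row 3: denom=10−2·5/19=180/19; d'=(26−2·-8/19)/(180/19)=17/6
row 4: denom=8−3·19/60=141/20; d'=(-14−3·17/6)/(141/20)=-150/47
back: M4=-150/47
back: M3=17/6−19/60·-150/47=542/141
back: M2=-8/19−5/19·542/141=-202/141
back: M1=-29/10−1/5·-202/141=-737/282
M: M0=0, M1=-737/282, M2=-202/141, M3=542/141, M4=-150/47, M5=0
seg 0: a=-5, c=M0/2=0, d=(M1−M0)/(6·3)=-737/5076, b=Δ0−h0·(2M0+M1)/6=2617/564
seg 1: a=5, c=M1/2=-737/564, d=(M2−M1)/(6·2)=37/376, b=Δ1−h1·(2M1+M2)/6=203/282
seg 2: a=2, c=M2/2=-101/141, d=(M3−M2)/(6·2)=62/141, b=Δ2−h2·(2M2+M3)/6=-469/141
seg 3: a=-4, c=M3/2=271/141, d=(M4−M3)/(6·3)=-496/1269, b=Δ3−h3·(2M3+M4)/6=-43/47
seg 4: a=0, c=M4/2=-75/47, d=(M5−M4)/(6·1)=25/47, b=Δ4−h4·(2M4+M5)/6=3/47
t_q=21/2 → seg 4, τ=1/2; S=0+3/47·τ+-75/47·τ²+25/47·τ³=-113/376

  seg 0: a=-5 b=2617/564 c=0 d=-737/5076
  seg 1: a=5 b=203/282 c=-737/564 d=37/376
  seg 2: a=2 b=-469/141 c=-101/141 d=62/141
  seg 3: a=-4 b=-43/47 c=271/141 d=-496/1269
  seg 4: a=0 b=3/47 c=-75/47 d=25/47
S(21/2) = -113/376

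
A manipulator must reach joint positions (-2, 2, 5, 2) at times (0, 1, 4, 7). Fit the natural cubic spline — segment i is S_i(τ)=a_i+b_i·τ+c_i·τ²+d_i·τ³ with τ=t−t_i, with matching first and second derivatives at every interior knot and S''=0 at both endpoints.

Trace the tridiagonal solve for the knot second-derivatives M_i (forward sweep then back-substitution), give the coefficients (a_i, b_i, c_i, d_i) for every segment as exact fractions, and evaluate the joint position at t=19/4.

  seg 0: a=-2 b=126/29 c=0 d=-10/29
  seg 1: a=2 b=96/29 c=-30/29 d=23/261
  seg 2: a=5 b=-15/29 c=-7/29 d=7/261
S(19/4) = 8329/1856

Δ: Δ0=4, Δ1=1, Δ2=-1
row 1: diag=8, rhs=-18; c'=3/8, d'=-9/4
row 2: denom=12−3·3/8=87/8; d'=(-12−3·-9/4)/(87/8)=-14/29
back: M2=-14/29
back: M1=-9/4−3/8·-14/29=-60/29
M: M0=0, M1=-60/29, M2=-14/29, M3=0
seg 0: a=-2, c=M0/2=0, d=(M1−M0)/(6·1)=-10/29, b=Δ0−h0·(2M0+M1)/6=126/29
seg 1: a=2, c=M1/2=-30/29, d=(M2−M1)/(6·3)=23/261, b=Δ1−h1·(2M1+M2)/6=96/29
seg 2: a=5, c=M2/2=-7/29, d=(M3−M2)/(6·3)=7/261, b=Δ2−h2·(2M2+M3)/6=-15/29
t_q=19/4 → seg 2, τ=3/4; S=5+-15/29·τ+-7/29·τ²+7/261·τ³=8329/1856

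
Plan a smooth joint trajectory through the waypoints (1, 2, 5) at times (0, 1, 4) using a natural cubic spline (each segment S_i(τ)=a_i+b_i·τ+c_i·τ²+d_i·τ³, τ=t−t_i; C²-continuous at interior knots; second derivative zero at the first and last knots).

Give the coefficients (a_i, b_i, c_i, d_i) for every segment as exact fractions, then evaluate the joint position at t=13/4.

  seg 0: a=1 b=1 c=0 d=0
  seg 1: a=2 b=1 c=0 d=0
S(13/4) = 17/4

Δ: Δ0=1, Δ1=1
row 1: diag=8, rhs=0; c'=3/8, d'=0
back: M1=0
M: M0=0, M1=0, M2=0
seg 0: a=1, c=M0/2=0, d=(M1−M0)/(6·1)=0, b=Δ0−h0·(2M0+M1)/6=1
seg 1: a=2, c=M1/2=0, d=(M2−M1)/(6·3)=0, b=Δ1−h1·(2M1+M2)/6=1
t_q=13/4 → seg 1, τ=9/4; S=2+1·τ+0·τ²+0·τ³=17/4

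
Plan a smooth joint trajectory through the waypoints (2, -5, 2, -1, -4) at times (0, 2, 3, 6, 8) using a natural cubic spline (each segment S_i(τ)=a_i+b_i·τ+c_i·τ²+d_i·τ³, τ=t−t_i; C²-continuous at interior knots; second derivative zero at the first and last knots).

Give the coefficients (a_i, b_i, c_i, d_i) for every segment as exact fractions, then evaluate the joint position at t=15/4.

Δ: Δ0=-7/2, Δ1=7, Δ2=-1, Δ3=-3/2
row 1: diag=6, rhs=63; c'=1/6, d'=21/2
row 2: denom=8−1·1/6=47/6; d'=(-48−1·21/2)/(47/6)=-351/47
row 3: denom=10−3·18/47=416/47; d'=(-3−3·-351/47)/(416/47)=57/26
back: M3=57/26
back: M2=-351/47−18/47·57/26=-108/13
back: M1=21/2−1/6·-108/13=309/26
M: M0=0, M1=309/26, M2=-108/13, M3=57/26, M4=0
seg 0: a=2, c=M0/2=0, d=(M1−M0)/(6·2)=103/104, b=Δ0−h0·(2M0+M1)/6=-97/13
seg 1: a=-5, c=M1/2=309/52, d=(M2−M1)/(6·1)=-175/52, b=Δ1−h1·(2M1+M2)/6=115/26
seg 2: a=2, c=M2/2=-54/13, d=(M3−M2)/(6·3)=7/12, b=Δ2−h2·(2M2+M3)/6=323/52
seg 3: a=-1, c=M3/2=57/52, d=(M4−M3)/(6·2)=-19/104, b=Δ3−h3·(2M3+M4)/6=-77/26
t_q=15/4 → seg 2, τ=3/4; S=2+323/52·τ+-54/13·τ²+7/12·τ³=15203/3328

  seg 0: a=2 b=-97/13 c=0 d=103/104
  seg 1: a=-5 b=115/26 c=309/52 d=-175/52
  seg 2: a=2 b=323/52 c=-54/13 d=7/12
  seg 3: a=-1 b=-77/26 c=57/52 d=-19/104
S(15/4) = 15203/3328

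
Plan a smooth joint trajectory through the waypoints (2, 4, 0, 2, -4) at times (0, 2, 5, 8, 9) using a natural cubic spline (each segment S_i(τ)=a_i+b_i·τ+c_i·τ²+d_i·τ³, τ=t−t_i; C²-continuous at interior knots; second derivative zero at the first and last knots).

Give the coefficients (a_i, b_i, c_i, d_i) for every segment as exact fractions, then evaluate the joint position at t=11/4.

Δ: Δ0=1, Δ1=-4/3, Δ2=2/3, Δ3=-6
row 1: diag=10, rhs=-14; c'=3/10, d'=-7/5
row 2: denom=12−3·3/10=111/10; d'=(12−3·-7/5)/(111/10)=54/37
row 3: denom=8−3·10/37=266/37; d'=(-40−3·54/37)/(266/37)=-821/133
back: M3=-821/133
back: M2=54/37−10/37·-821/133=416/133
back: M1=-7/5−3/10·416/133=-311/133
M: M0=0, M1=-311/133, M2=416/133, M3=-821/133, M4=0
seg 0: a=2, c=M0/2=0, d=(M1−M0)/(6·2)=-311/1596, b=Δ0−h0·(2M0+M1)/6=710/399
seg 1: a=4, c=M1/2=-311/266, d=(M2−M1)/(6·3)=727/2394, b=Δ1−h1·(2M1+M2)/6=-223/399
seg 2: a=0, c=M2/2=208/133, d=(M3−M2)/(6·3)=-1237/2394, b=Δ2−h2·(2M2+M3)/6=499/798
seg 3: a=2, c=M3/2=-821/266, d=(M4−M3)/(6·1)=821/798, b=Δ3−h3·(2M3+M4)/6=-1573/399
t_q=11/4 → seg 1, τ=3/4; S=4+-223/399·τ+-311/266·τ²+727/2394·τ³=51945/17024

  seg 0: a=2 b=710/399 c=0 d=-311/1596
  seg 1: a=4 b=-223/399 c=-311/266 d=727/2394
  seg 2: a=0 b=499/798 c=208/133 d=-1237/2394
  seg 3: a=2 b=-1573/399 c=-821/266 d=821/798
S(11/4) = 51945/17024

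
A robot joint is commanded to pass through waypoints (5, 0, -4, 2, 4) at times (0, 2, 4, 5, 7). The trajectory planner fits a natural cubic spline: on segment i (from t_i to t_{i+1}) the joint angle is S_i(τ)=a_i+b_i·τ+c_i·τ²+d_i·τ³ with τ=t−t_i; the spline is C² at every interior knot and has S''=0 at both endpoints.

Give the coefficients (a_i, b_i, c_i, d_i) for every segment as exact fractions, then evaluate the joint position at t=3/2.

Δ: Δ0=-5/2, Δ1=-2, Δ2=6, Δ3=1
row 1: diag=8, rhs=3; c'=1/4, d'=3/8
row 2: denom=6−2·1/4=11/2; d'=(48−2·3/8)/(11/2)=189/22
row 3: denom=6−1·2/11=64/11; d'=(-30−1·189/22)/(64/11)=-849/128
back: M3=-849/128
back: M2=189/22−2/11·-849/128=627/64
back: M1=3/8−1/4·627/64=-531/256
M: M0=0, M1=-531/256, M2=627/64, M3=-849/128, M4=0
seg 0: a=5, c=M0/2=0, d=(M1−M0)/(6·2)=-177/1024, b=Δ0−h0·(2M0+M1)/6=-463/256
seg 1: a=0, c=M1/2=-531/512, d=(M2−M1)/(6·2)=1013/1024, b=Δ1−h1·(2M1+M2)/6=-497/128
seg 2: a=-4, c=M2/2=627/128, d=(M3−M2)/(6·1)=-701/256, b=Δ2−h2·(2M2+M3)/6=983/256
seg 3: a=2, c=M3/2=-849/256, d=(M4−M3)/(6·2)=283/512, b=Δ3−h3·(2M3+M4)/6=347/64
t_q=3/2 → seg 0, τ=3/2; S=5+-463/256·τ+0·τ²+-177/1024·τ³=13957/8192

  seg 0: a=5 b=-463/256 c=0 d=-177/1024
  seg 1: a=0 b=-497/128 c=-531/512 d=1013/1024
  seg 2: a=-4 b=983/256 c=627/128 d=-701/256
  seg 3: a=2 b=347/64 c=-849/256 d=283/512
S(3/2) = 13957/8192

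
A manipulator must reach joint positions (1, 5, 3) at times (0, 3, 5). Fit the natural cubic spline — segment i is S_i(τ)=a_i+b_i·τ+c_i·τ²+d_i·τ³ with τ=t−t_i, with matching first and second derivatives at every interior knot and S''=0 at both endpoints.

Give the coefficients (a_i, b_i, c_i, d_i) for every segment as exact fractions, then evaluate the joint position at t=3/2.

  seg 0: a=1 b=61/30 c=0 d=-7/90
  seg 1: a=5 b=-1/15 c=-7/10 d=7/60
S(3/2) = 303/80

Δ: Δ0=4/3, Δ1=-1
row 1: diag=10, rhs=-14; c'=1/5, d'=-7/5
back: M1=-7/5
M: M0=0, M1=-7/5, M2=0
seg 0: a=1, c=M0/2=0, d=(M1−M0)/(6·3)=-7/90, b=Δ0−h0·(2M0+M1)/6=61/30
seg 1: a=5, c=M1/2=-7/10, d=(M2−M1)/(6·2)=7/60, b=Δ1−h1·(2M1+M2)/6=-1/15
t_q=3/2 → seg 0, τ=3/2; S=1+61/30·τ+0·τ²+-7/90·τ³=303/80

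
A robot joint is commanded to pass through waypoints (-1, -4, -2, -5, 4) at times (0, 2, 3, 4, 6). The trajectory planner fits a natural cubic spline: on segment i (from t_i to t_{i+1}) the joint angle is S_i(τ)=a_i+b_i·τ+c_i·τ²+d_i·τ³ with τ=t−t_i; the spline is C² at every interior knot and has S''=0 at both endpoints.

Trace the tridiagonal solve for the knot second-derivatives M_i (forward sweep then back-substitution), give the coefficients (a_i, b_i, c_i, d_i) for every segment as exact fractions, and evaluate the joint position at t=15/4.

Δ: Δ0=-3/2, Δ1=2, Δ2=-3, Δ3=9/2
row 1: diag=6, rhs=21; c'=1/6, d'=7/2
row 2: denom=4−1·1/6=23/6; d'=(-30−1·7/2)/(23/6)=-201/23
row 3: denom=6−1·6/23=132/23; d'=(45−1·-201/23)/(132/23)=103/11
back: M3=103/11
back: M2=-201/23−6/23·103/11=-123/11
back: M1=7/2−1/6·-123/11=59/11
M: M0=0, M1=59/11, M2=-123/11, M3=103/11, M4=0
seg 0: a=-1, c=M0/2=0, d=(M1−M0)/(6·2)=59/132, b=Δ0−h0·(2M0+M1)/6=-217/66
seg 1: a=-4, c=M1/2=59/22, d=(M2−M1)/(6·1)=-91/33, b=Δ1−h1·(2M1+M2)/6=137/66
seg 2: a=-2, c=M2/2=-123/22, d=(M3−M2)/(6·1)=113/33, b=Δ2−h2·(2M2+M3)/6=-5/6
seg 3: a=-5, c=M3/2=103/22, d=(M4−M3)/(6·2)=-103/132, b=Δ3−h3·(2M3+M4)/6=-115/66
t_q=15/4 → seg 2, τ=3/4; S=-2+-5/6·τ+-123/22·τ²+113/33·τ³=-3045/704

  seg 0: a=-1 b=-217/66 c=0 d=59/132
  seg 1: a=-4 b=137/66 c=59/22 d=-91/33
  seg 2: a=-2 b=-5/6 c=-123/22 d=113/33
  seg 3: a=-5 b=-115/66 c=103/22 d=-103/132
S(15/4) = -3045/704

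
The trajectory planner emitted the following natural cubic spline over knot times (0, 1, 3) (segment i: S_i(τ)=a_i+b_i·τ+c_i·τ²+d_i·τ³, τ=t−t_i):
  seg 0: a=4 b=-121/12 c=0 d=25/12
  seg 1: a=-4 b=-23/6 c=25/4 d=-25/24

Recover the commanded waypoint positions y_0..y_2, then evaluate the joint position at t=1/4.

y_0 = S_0(0) = a_0 = 4
y_1 = S_1(0) = a_1 = -4
y_2 = S_1(2) = 5
t_q=1/4 is in segment 0 (τ=1/4); S_0(τ)=387/256

y_0=4 y_1=-4 y_2=5
S(1/4) = 387/256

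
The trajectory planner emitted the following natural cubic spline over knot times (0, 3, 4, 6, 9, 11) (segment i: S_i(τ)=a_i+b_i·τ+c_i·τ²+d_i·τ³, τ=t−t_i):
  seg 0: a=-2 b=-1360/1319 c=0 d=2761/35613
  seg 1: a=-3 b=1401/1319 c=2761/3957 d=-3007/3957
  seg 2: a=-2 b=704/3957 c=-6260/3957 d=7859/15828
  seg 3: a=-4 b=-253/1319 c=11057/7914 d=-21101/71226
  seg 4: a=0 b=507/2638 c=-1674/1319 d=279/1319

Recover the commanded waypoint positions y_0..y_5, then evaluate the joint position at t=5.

y_0=-2 y_1=-3 y_2=-2 y_3=-4 y_4=0 y_5=-3
S(5) = -46021/15828

y_0 = S_0(0) = a_0 = -2
y_1 = S_1(0) = a_1 = -3
y_2 = S_2(0) = a_2 = -2
y_3 = S_3(0) = a_3 = -4
y_4 = S_4(0) = a_4 = 0
y_5 = S_4(2) = -3
t_q=5 is in segment 2 (τ=1); S_2(τ)=-46021/15828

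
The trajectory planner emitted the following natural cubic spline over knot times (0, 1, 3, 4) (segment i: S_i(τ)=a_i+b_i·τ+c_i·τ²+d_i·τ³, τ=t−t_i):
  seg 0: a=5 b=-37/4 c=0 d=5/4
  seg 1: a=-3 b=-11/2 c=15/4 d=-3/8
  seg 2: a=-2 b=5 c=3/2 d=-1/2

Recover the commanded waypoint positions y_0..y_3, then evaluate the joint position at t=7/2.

y_0 = S_0(0) = a_0 = 5
y_1 = S_1(0) = a_1 = -3
y_2 = S_2(0) = a_2 = -2
y_3 = S_2(1) = 4
t_q=7/2 is in segment 2 (τ=1/2); S_2(τ)=13/16

y_0=5 y_1=-3 y_2=-2 y_3=4
S(7/2) = 13/16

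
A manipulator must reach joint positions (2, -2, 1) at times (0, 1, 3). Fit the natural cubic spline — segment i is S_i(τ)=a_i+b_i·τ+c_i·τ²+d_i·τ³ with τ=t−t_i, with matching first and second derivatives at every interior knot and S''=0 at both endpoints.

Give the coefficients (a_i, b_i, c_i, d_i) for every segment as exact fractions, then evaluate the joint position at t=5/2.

  seg 0: a=2 b=-59/12 c=0 d=11/12
  seg 1: a=-2 b=-13/6 c=11/4 d=-11/24
S(5/2) = -39/64

Δ: Δ0=-4, Δ1=3/2
row 1: diag=6, rhs=33; c'=1/3, d'=11/2
back: M1=11/2
M: M0=0, M1=11/2, M2=0
seg 0: a=2, c=M0/2=0, d=(M1−M0)/(6·1)=11/12, b=Δ0−h0·(2M0+M1)/6=-59/12
seg 1: a=-2, c=M1/2=11/4, d=(M2−M1)/(6·2)=-11/24, b=Δ1−h1·(2M1+M2)/6=-13/6
t_q=5/2 → seg 1, τ=3/2; S=-2+-13/6·τ+11/4·τ²+-11/24·τ³=-39/64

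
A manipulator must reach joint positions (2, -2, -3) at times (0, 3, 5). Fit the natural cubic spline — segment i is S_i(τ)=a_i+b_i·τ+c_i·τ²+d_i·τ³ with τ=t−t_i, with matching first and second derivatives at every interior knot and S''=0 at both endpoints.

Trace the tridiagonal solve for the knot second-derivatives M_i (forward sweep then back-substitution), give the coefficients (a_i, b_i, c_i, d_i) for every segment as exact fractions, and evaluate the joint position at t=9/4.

  seg 0: a=2 b=-19/12 c=0 d=1/36
  seg 1: a=-2 b=-5/6 c=1/4 d=-1/24
S(9/4) = -319/256

Δ: Δ0=-4/3, Δ1=-1/2
row 1: diag=10, rhs=5; c'=1/5, d'=1/2
back: M1=1/2
M: M0=0, M1=1/2, M2=0
seg 0: a=2, c=M0/2=0, d=(M1−M0)/(6·3)=1/36, b=Δ0−h0·(2M0+M1)/6=-19/12
seg 1: a=-2, c=M1/2=1/4, d=(M2−M1)/(6·2)=-1/24, b=Δ1−h1·(2M1+M2)/6=-5/6
t_q=9/4 → seg 0, τ=9/4; S=2+-19/12·τ+0·τ²+1/36·τ³=-319/256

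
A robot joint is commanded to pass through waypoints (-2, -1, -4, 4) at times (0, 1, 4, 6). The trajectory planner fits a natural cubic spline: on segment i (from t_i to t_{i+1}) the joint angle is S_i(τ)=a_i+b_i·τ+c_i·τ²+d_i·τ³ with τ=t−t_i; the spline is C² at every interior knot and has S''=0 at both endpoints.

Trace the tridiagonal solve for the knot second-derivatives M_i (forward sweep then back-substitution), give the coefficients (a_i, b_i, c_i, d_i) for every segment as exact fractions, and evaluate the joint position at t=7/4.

Δ: Δ0=1, Δ1=-1, Δ2=4
row 1: diag=8, rhs=-12; c'=3/8, d'=-3/2
row 2: denom=10−3·3/8=71/8; d'=(30−3·-3/2)/(71/8)=276/71
back: M2=276/71
back: M1=-3/2−3/8·276/71=-210/71
M: M0=0, M1=-210/71, M2=276/71, M3=0
seg 0: a=-2, c=M0/2=0, d=(M1−M0)/(6·1)=-35/71, b=Δ0−h0·(2M0+M1)/6=106/71
seg 1: a=-1, c=M1/2=-105/71, d=(M2−M1)/(6·3)=27/71, b=Δ1−h1·(2M1+M2)/6=1/71
seg 2: a=-4, c=M2/2=138/71, d=(M3−M2)/(6·2)=-23/71, b=Δ2−h2·(2M2+M3)/6=100/71
t_q=7/4 → seg 1, τ=3/4; S=-1+1/71·τ+-105/71·τ²+27/71·τ³=-7547/4544

  seg 0: a=-2 b=106/71 c=0 d=-35/71
  seg 1: a=-1 b=1/71 c=-105/71 d=27/71
  seg 2: a=-4 b=100/71 c=138/71 d=-23/71
S(7/4) = -7547/4544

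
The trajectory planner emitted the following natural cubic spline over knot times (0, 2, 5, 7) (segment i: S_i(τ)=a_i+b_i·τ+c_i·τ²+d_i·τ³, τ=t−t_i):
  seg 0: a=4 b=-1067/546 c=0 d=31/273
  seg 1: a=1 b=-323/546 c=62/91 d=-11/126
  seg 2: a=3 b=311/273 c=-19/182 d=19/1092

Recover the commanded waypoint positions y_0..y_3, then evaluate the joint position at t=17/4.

y_0 = S_0(0) = a_0 = 4
y_1 = S_1(0) = a_1 = 1
y_2 = S_2(0) = a_2 = 3
y_3 = S_2(2) = 5
t_q=17/4 is in segment 1 (τ=9/4); S_1(τ)=24737/11648

y_0=4 y_1=1 y_2=3 y_3=5
S(17/4) = 24737/11648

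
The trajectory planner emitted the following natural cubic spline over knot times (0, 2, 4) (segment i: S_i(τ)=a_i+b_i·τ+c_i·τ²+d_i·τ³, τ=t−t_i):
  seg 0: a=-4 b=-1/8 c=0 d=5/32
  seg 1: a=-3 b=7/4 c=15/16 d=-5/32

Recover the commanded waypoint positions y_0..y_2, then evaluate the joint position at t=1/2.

y_0 = S_0(0) = a_0 = -4
y_1 = S_1(0) = a_1 = -3
y_2 = S_1(2) = 3
t_q=1/2 is in segment 0 (τ=1/2); S_0(τ)=-1035/256

y_0=-4 y_1=-3 y_2=3
S(1/2) = -1035/256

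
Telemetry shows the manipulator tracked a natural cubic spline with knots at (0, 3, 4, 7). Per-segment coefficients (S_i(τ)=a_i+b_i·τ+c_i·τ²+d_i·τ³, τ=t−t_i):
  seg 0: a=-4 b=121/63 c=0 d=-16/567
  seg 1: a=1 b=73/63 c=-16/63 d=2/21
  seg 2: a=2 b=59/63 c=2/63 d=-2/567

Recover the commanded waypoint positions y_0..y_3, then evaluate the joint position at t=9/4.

y_0 = S_0(0) = a_0 = -4
y_1 = S_1(0) = a_1 = 1
y_2 = S_2(0) = a_2 = 2
y_3 = S_2(3) = 5
t_q=9/4 is in segment 0 (τ=9/4); S_0(τ)=0

y_0=-4 y_1=1 y_2=2 y_3=5
S(9/4) = 0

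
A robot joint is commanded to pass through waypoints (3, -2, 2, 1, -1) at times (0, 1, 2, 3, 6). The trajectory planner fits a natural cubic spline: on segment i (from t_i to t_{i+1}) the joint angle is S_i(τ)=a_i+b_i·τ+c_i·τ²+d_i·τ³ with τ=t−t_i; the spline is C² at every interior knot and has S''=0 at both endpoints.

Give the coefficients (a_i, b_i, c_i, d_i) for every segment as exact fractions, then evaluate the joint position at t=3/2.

Δ: Δ0=-5, Δ1=4, Δ2=-1, Δ3=-2/3
row 1: diag=4, rhs=54; c'=1/4, d'=27/2
row 2: denom=4−1·1/4=15/4; d'=(-30−1·27/2)/(15/4)=-58/5
row 3: denom=8−1·4/15=116/15; d'=(2−1·-58/5)/(116/15)=51/29
back: M3=51/29
back: M2=-58/5−4/15·51/29=-350/29
back: M1=27/2−1/4·-350/29=479/29
M: M0=0, M1=479/29, M2=-350/29, M3=51/29, M4=0
seg 0: a=3, c=M0/2=0, d=(M1−M0)/(6·1)=479/174, b=Δ0−h0·(2M0+M1)/6=-1349/174
seg 1: a=-2, c=M1/2=479/58, d=(M2−M1)/(6·1)=-829/174, b=Δ1−h1·(2M1+M2)/6=44/87
seg 2: a=2, c=M2/2=-175/29, d=(M3−M2)/(6·1)=401/174, b=Δ2−h2·(2M2+M3)/6=475/174
seg 3: a=1, c=M3/2=51/58, d=(M4−M3)/(6·3)=-17/174, b=Δ3−h3·(2M3+M4)/6=-211/87
t_q=3/2 → seg 1, τ=1/2; S=-2+44/87·τ+479/58·τ²+-829/174·τ³=-129/464

  seg 0: a=3 b=-1349/174 c=0 d=479/174
  seg 1: a=-2 b=44/87 c=479/58 d=-829/174
  seg 2: a=2 b=475/174 c=-175/29 d=401/174
  seg 3: a=1 b=-211/87 c=51/58 d=-17/174
S(3/2) = -129/464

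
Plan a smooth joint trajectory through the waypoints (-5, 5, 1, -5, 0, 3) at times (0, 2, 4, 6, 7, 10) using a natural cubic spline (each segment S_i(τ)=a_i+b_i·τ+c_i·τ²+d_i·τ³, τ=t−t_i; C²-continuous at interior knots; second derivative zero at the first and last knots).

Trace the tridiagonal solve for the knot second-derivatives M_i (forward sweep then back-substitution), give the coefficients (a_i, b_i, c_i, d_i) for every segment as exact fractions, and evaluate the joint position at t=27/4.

Δ: Δ0=5, Δ1=-2, Δ2=-3, Δ3=5, Δ4=1
row 1: diag=8, rhs=-42; c'=1/4, d'=-21/4
row 2: denom=8−2·1/4=15/2; d'=(-6−2·-21/4)/(15/2)=3/5
row 3: denom=6−2·4/15=82/15; d'=(48−2·3/5)/(82/15)=351/41
row 4: denom=8−1·15/82=641/82; d'=(-24−1·351/41)/(641/82)=-2670/641
back: M4=-2670/641
back: M3=351/41−15/82·-2670/641=5976/641
back: M2=3/5−4/15·5976/641=-1209/641
back: M1=-21/4−1/4·-1209/641=-3063/641
M: M0=0, M1=-3063/641, M2=-1209/641, M3=5976/641, M4=-2670/641, M5=0
seg 0: a=-5, c=M0/2=0, d=(M1−M0)/(6·2)=-1021/2564, b=Δ0−h0·(2M0+M1)/6=4226/641
seg 1: a=5, c=M1/2=-3063/1282, d=(M2−M1)/(6·2)=309/1282, b=Δ1−h1·(2M1+M2)/6=1163/641
seg 2: a=1, c=M2/2=-1209/1282, d=(M3−M2)/(6·2)=2395/2564, b=Δ2−h2·(2M2+M3)/6=-3109/641
seg 3: a=-5, c=M3/2=2988/641, d=(M4−M3)/(6·1)=-1441/641, b=Δ3−h3·(2M3+M4)/6=1658/641
seg 4: a=0, c=M4/2=-1335/641, d=(M5−M4)/(6·3)=445/1923, b=Δ4−h4·(2M4+M5)/6=3311/641
t_q=27/4 → seg 3, τ=3/4; S=-5+1658/641·τ+2988/641·τ²+-1441/641·τ³=-56875/41024

  seg 0: a=-5 b=4226/641 c=0 d=-1021/2564
  seg 1: a=5 b=1163/641 c=-3063/1282 d=309/1282
  seg 2: a=1 b=-3109/641 c=-1209/1282 d=2395/2564
  seg 3: a=-5 b=1658/641 c=2988/641 d=-1441/641
  seg 4: a=0 b=3311/641 c=-1335/641 d=445/1923
S(27/4) = -56875/41024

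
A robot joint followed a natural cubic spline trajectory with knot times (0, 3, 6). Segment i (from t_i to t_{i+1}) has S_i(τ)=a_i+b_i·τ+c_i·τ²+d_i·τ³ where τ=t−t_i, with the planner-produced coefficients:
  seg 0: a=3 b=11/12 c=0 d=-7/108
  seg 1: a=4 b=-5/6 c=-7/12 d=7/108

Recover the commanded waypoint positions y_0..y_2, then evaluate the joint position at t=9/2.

y_0 = S_0(0) = a_0 = 3
y_1 = S_1(0) = a_1 = 4
y_2 = S_1(3) = -2
t_q=9/2 is in segment 1 (τ=3/2); S_1(τ)=53/32

y_0=3 y_1=4 y_2=-2
S(9/2) = 53/32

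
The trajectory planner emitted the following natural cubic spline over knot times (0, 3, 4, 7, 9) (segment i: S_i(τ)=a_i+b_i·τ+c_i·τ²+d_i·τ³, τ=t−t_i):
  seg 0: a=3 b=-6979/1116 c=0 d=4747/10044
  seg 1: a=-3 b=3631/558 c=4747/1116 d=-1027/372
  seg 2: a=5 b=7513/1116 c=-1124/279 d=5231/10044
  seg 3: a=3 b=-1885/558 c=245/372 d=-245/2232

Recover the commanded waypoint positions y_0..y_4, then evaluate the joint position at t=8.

y_0=3 y_1=-3 y_2=5 y_3=3 y_4=-2
S(8) = 127/744

y_0 = S_0(0) = a_0 = 3
y_1 = S_1(0) = a_1 = -3
y_2 = S_2(0) = a_2 = 5
y_3 = S_3(0) = a_3 = 3
y_4 = S_3(2) = -2
t_q=8 is in segment 3 (τ=1); S_3(τ)=127/744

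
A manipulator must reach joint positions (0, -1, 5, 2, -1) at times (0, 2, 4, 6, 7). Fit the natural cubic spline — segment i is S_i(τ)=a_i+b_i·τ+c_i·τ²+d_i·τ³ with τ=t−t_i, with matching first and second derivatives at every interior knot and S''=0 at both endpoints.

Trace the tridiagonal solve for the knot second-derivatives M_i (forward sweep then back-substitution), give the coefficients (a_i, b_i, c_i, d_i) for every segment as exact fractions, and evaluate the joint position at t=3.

  seg 0: a=0 b=-71/41 c=0 d=101/328
  seg 1: a=-1 b=161/82 c=303/164 d=-109/164
  seg 2: a=5 b=113/82 c=-351/164 d=115/328
  seg 3: a=2 b=-122/41 c=-3/82 d=1/82
S(3) = 88/41

Δ: Δ0=-1/2, Δ1=3, Δ2=-3/2, Δ3=-3
row 1: diag=8, rhs=21; c'=1/4, d'=21/8
row 2: denom=8−2·1/4=15/2; d'=(-27−2·21/8)/(15/2)=-43/10
row 3: denom=6−2·4/15=82/15; d'=(-9−2·-43/10)/(82/15)=-3/41
back: M3=-3/41
back: M2=-43/10−4/15·-3/41=-351/82
back: M1=21/8−1/4·-351/82=303/82
M: M0=0, M1=303/82, M2=-351/82, M3=-3/41, M4=0
seg 0: a=0, c=M0/2=0, d=(M1−M0)/(6·2)=101/328, b=Δ0−h0·(2M0+M1)/6=-71/41
seg 1: a=-1, c=M1/2=303/164, d=(M2−M1)/(6·2)=-109/164, b=Δ1−h1·(2M1+M2)/6=161/82
seg 2: a=5, c=M2/2=-351/164, d=(M3−M2)/(6·2)=115/328, b=Δ2−h2·(2M2+M3)/6=113/82
seg 3: a=2, c=M3/2=-3/82, d=(M4−M3)/(6·1)=1/82, b=Δ3−h3·(2M3+M4)/6=-122/41
t_q=3 → seg 1, τ=1; S=-1+161/82·τ+303/164·τ²+-109/164·τ³=88/41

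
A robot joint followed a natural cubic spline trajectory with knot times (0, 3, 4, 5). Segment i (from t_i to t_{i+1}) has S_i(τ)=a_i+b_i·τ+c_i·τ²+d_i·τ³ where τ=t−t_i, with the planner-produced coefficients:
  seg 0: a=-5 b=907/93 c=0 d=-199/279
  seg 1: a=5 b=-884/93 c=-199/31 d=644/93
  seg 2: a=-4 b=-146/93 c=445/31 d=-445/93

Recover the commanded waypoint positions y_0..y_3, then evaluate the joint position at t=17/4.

y_0=-5 y_1=5 y_2=-4 y_3=4
S(17/4) = -7083/1984

y_0 = S_0(0) = a_0 = -5
y_1 = S_1(0) = a_1 = 5
y_2 = S_2(0) = a_2 = -4
y_3 = S_2(1) = 4
t_q=17/4 is in segment 2 (τ=1/4); S_2(τ)=-7083/1984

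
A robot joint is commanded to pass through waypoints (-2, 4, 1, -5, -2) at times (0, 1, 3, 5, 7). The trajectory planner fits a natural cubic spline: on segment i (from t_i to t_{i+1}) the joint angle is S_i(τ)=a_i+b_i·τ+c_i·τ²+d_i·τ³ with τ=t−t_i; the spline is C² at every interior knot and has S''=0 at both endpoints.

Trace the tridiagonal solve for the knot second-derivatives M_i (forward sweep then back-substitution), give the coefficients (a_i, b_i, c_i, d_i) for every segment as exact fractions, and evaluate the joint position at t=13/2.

  seg 0: a=-2 b=297/41 c=0 d=-51/41
  seg 1: a=4 b=144/41 c=-153/41 d=201/328
  seg 2: a=1 b=-333/82 c=-9/164 d=12/41
  seg 3: a=-5 b=-63/82 c=279/164 d=-93/328
S(13/2) = -8611/2624

Δ: Δ0=6, Δ1=-3/2, Δ2=-3, Δ3=3/2
row 1: diag=6, rhs=-45; c'=1/3, d'=-15/2
row 2: denom=8−2·1/3=22/3; d'=(-9−2·-15/2)/(22/3)=9/11
row 3: denom=8−2·3/11=82/11; d'=(27−2·9/11)/(82/11)=279/82
back: M3=279/82
back: M2=9/11−3/11·279/82=-9/82
back: M1=-15/2−1/3·-9/82=-306/41
M: M0=0, M1=-306/41, M2=-9/82, M3=279/82, M4=0
seg 0: a=-2, c=M0/2=0, d=(M1−M0)/(6·1)=-51/41, b=Δ0−h0·(2M0+M1)/6=297/41
seg 1: a=4, c=M1/2=-153/41, d=(M2−M1)/(6·2)=201/328, b=Δ1−h1·(2M1+M2)/6=144/41
seg 2: a=1, c=M2/2=-9/164, d=(M3−M2)/(6·2)=12/41, b=Δ2−h2·(2M2+M3)/6=-333/82
seg 3: a=-5, c=M3/2=279/164, d=(M4−M3)/(6·2)=-93/328, b=Δ3−h3·(2M3+M4)/6=-63/82
t_q=13/2 → seg 3, τ=3/2; S=-5+-63/82·τ+279/164·τ²+-93/328·τ³=-8611/2624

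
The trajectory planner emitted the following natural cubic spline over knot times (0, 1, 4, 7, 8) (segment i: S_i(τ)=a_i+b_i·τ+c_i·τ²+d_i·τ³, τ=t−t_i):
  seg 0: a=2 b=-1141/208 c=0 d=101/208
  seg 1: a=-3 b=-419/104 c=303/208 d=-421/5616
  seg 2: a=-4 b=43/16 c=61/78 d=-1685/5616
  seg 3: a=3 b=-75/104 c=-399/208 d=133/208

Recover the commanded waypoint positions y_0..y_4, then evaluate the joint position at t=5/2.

y_0 = S_0(0) = a_0 = 2
y_1 = S_1(0) = a_1 = -3
y_2 = S_2(0) = a_2 = -4
y_3 = S_3(0) = a_3 = 3
y_4 = S_3(1) = 1
t_q=5/2 is in segment 1 (τ=3/2); S_1(τ)=-10015/1664

y_0=2 y_1=-3 y_2=-4 y_3=3 y_4=1
S(5/2) = -10015/1664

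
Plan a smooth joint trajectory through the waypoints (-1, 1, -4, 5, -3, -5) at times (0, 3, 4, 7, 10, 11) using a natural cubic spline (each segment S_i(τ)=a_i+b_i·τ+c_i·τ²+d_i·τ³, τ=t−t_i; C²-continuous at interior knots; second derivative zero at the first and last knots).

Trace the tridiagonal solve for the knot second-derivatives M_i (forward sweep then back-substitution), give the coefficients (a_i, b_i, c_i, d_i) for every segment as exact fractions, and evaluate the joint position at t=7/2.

Δ: Δ0=2/3, Δ1=-5, Δ2=3, Δ3=-8/3, Δ4=-2
row 1: diag=8, rhs=-34; c'=1/8, d'=-17/4
row 2: denom=8−1·1/8=63/8; d'=(48−1·-17/4)/(63/8)=418/63
row 3: denom=12−3·8/21=76/7; d'=(-34−3·418/63)/(76/7)=-283/57
row 4: denom=8−3·21/76=545/76; d'=(4−3·-283/57)/(545/76)=1436/545
back: M4=1436/545
back: M3=-283/57−21/76·1436/545=-9308/1635
back: M2=418/63−8/21·-9308/1635=4798/545
back: M1=-17/4−1/8·4798/545=-2916/545
M: M0=0, M1=-2916/545, M2=4798/545, M3=-9308/1635, M4=1436/545, M5=0
seg 0: a=-1, c=M0/2=0, d=(M1−M0)/(6·3)=-162/545, b=Δ0−h0·(2M0+M1)/6=5464/1635
seg 1: a=1, c=M1/2=-1458/545, d=(M2−M1)/(6·1)=3857/1635, b=Δ1−h1·(2M1+M2)/6=-7658/1635
seg 2: a=-4, c=M2/2=2399/545, d=(M3−M2)/(6·3)=-11851/14715, b=Δ2−h2·(2M2+M3)/6=-967/327
seg 3: a=5, c=M3/2=-4654/1635, d=(M4−M3)/(6·3)=6808/14715, b=Δ3−h3·(2M3+M4)/6=2794/1635
seg 4: a=-3, c=M4/2=718/545, d=(M5−M4)/(6·1)=-718/1635, b=Δ4−h4·(2M4+M5)/6=-4706/1635
t_q=7/2 → seg 1, τ=1/2; S=1+-7658/1635·τ+-1458/545·τ²+3857/1635·τ³=-7481/4360

  seg 0: a=-1 b=5464/1635 c=0 d=-162/545
  seg 1: a=1 b=-7658/1635 c=-1458/545 d=3857/1635
  seg 2: a=-4 b=-967/327 c=2399/545 d=-11851/14715
  seg 3: a=5 b=2794/1635 c=-4654/1635 d=6808/14715
  seg 4: a=-3 b=-4706/1635 c=718/545 d=-718/1635
S(7/2) = -7481/4360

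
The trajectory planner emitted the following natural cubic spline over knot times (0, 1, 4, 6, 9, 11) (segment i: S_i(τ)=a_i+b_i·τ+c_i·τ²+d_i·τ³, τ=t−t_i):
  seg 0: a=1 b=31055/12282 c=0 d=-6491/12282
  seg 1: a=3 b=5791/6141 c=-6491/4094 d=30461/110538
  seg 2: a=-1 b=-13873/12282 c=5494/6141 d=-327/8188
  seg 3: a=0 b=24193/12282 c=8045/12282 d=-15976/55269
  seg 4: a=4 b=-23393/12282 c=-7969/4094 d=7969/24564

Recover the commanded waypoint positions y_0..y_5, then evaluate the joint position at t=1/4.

y_0 = S_0(0) = a_0 = 1
y_1 = S_1(0) = a_1 = 3
y_2 = S_2(0) = a_2 = -1
y_3 = S_3(0) = a_3 = 0
y_4 = S_4(0) = a_4 = 4
y_5 = S_4(2) = -5
t_q=1/4 is in segment 0 (τ=1/4); S_0(τ)=425479/262016

y_0=1 y_1=3 y_2=-1 y_3=0 y_4=4 y_5=-5
S(1/4) = 425479/262016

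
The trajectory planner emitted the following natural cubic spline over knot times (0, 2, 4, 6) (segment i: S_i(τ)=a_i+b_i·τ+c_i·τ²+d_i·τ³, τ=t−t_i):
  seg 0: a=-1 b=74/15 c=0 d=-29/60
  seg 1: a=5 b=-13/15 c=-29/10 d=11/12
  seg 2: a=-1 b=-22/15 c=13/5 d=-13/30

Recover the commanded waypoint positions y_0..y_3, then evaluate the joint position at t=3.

y_0 = S_0(0) = a_0 = -1
y_1 = S_1(0) = a_1 = 5
y_2 = S_2(0) = a_2 = -1
y_3 = S_2(2) = 3
t_q=3 is in segment 1 (τ=1); S_1(τ)=43/20

y_0=-1 y_1=5 y_2=-1 y_3=3
S(3) = 43/20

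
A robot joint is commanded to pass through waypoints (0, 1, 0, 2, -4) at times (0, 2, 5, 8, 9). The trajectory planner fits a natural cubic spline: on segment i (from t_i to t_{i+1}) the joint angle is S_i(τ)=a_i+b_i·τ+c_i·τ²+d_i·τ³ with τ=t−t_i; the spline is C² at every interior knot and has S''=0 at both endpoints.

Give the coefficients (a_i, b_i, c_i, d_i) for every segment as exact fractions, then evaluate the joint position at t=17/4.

  seg 0: a=0 b=356/399 c=0 d=-313/3192
  seg 1: a=1 b=-227/798 c=-313/532 d=913/4788
  seg 2: a=0 b=2129/1596 c=150/133 d=-2155/4788
  seg 3: a=2 b=-3233/798 c=-1555/532 d=1555/1596
S(17/4) = -15203/34048

Δ: Δ0=1/2, Δ1=-1/3, Δ2=2/3, Δ3=-6
row 1: diag=10, rhs=-5; c'=3/10, d'=-1/2
row 2: denom=12−3·3/10=111/10; d'=(6−3·-1/2)/(111/10)=25/37
row 3: denom=8−3·10/37=266/37; d'=(-40−3·25/37)/(266/37)=-1555/266
back: M3=-1555/266
back: M2=25/37−10/37·-1555/266=300/133
back: M1=-1/2−3/10·300/133=-313/266
M: M0=0, M1=-313/266, M2=300/133, M3=-1555/266, M4=0
seg 0: a=0, c=M0/2=0, d=(M1−M0)/(6·2)=-313/3192, b=Δ0−h0·(2M0+M1)/6=356/399
seg 1: a=1, c=M1/2=-313/532, d=(M2−M1)/(6·3)=913/4788, b=Δ1−h1·(2M1+M2)/6=-227/798
seg 2: a=0, c=M2/2=150/133, d=(M3−M2)/(6·3)=-2155/4788, b=Δ2−h2·(2M2+M3)/6=2129/1596
seg 3: a=2, c=M3/2=-1555/532, d=(M4−M3)/(6·1)=1555/1596, b=Δ3−h3·(2M3+M4)/6=-3233/798
t_q=17/4 → seg 1, τ=9/4; S=1+-227/798·τ+-313/532·τ²+913/4788·τ³=-15203/34048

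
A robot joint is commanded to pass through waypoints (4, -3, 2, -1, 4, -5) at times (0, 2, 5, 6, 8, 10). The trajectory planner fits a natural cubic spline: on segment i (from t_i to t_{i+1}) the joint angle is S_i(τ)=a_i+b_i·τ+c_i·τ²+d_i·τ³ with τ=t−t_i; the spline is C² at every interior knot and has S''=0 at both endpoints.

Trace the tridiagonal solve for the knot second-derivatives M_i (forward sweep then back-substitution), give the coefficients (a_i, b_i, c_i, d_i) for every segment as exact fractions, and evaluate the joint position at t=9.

Δ: Δ0=-7/2, Δ1=5/3, Δ2=-3, Δ3=5/2, Δ4=-9/2
row 1: diag=10, rhs=31; c'=3/10, d'=31/10
row 2: denom=8−3·3/10=71/10; d'=(-28−3·31/10)/(71/10)=-373/71
row 3: denom=6−1·10/71=416/71; d'=(33−1·-373/71)/(416/71)=679/104
row 4: denom=8−2·71/208=761/104; d'=(-42−2·679/104)/(761/104)=-5726/761
back: M4=-5726/761
back: M3=679/104−71/208·-5726/761=6923/761
back: M2=-373/71−10/71·6923/761=-4973/761
back: M1=31/10−3/10·-4973/761=3851/761
M: M0=0, M1=3851/761, M2=-4973/761, M3=6923/761, M4=-5726/761, M5=0
seg 0: a=4, c=M0/2=0, d=(M1−M0)/(6·2)=3851/9132, b=Δ0−h0·(2M0+M1)/6=-23683/4566
seg 1: a=-3, c=M1/2=3851/1522, d=(M2−M1)/(6·3)=-4412/6849, b=Δ1−h1·(2M1+M2)/6=-577/4566
seg 2: a=2, c=M2/2=-4973/1522, d=(M3−M2)/(6·1)=5948/2283, b=Δ2−h2·(2M2+M3)/6=-10675/4566
seg 3: a=-1, c=M3/2=6923/1522, d=(M4−M3)/(6·2)=-12649/9132, b=Δ3−h3·(2M3+M4)/6=-4825/4566
seg 4: a=4, c=M4/2=-2863/761, d=(M5−M4)/(6·2)=2863/4566, b=Δ4−h4·(2M4+M5)/6=2357/4566
t_q=9 → seg 4, τ=1; S=4+2357/4566·τ+-2863/761·τ²+2863/4566·τ³=1051/761

  seg 0: a=4 b=-23683/4566 c=0 d=3851/9132
  seg 1: a=-3 b=-577/4566 c=3851/1522 d=-4412/6849
  seg 2: a=2 b=-10675/4566 c=-4973/1522 d=5948/2283
  seg 3: a=-1 b=-4825/4566 c=6923/1522 d=-12649/9132
  seg 4: a=4 b=2357/4566 c=-2863/761 d=2863/4566
S(9) = 1051/761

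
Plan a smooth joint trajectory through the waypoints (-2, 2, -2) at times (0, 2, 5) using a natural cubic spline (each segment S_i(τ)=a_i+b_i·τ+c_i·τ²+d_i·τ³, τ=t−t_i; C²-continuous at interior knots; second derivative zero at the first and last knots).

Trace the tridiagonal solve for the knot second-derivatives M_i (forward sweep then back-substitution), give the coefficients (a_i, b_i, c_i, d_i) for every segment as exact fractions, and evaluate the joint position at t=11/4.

  seg 0: a=-2 b=8/3 c=0 d=-1/6
  seg 1: a=2 b=2/3 c=-1 d=1/9
S(11/4) = 127/64

Δ: Δ0=2, Δ1=-4/3
row 1: diag=10, rhs=-20; c'=3/10, d'=-2
back: M1=-2
M: M0=0, M1=-2, M2=0
seg 0: a=-2, c=M0/2=0, d=(M1−M0)/(6·2)=-1/6, b=Δ0−h0·(2M0+M1)/6=8/3
seg 1: a=2, c=M1/2=-1, d=(M2−M1)/(6·3)=1/9, b=Δ1−h1·(2M1+M2)/6=2/3
t_q=11/4 → seg 1, τ=3/4; S=2+2/3·τ+-1·τ²+1/9·τ³=127/64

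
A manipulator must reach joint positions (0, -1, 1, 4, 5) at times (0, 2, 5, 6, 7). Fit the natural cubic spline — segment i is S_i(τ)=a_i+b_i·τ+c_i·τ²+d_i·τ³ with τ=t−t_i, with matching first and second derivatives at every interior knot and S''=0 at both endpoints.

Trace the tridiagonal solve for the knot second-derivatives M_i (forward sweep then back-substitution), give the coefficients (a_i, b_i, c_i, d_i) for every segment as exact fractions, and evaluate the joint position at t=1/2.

  seg 0: a=0 b=-212/411 c=0 d=13/3288
  seg 1: a=-1 b=-385/822 c=13/548 d=583/4932
  seg 2: a=1 b=4711/1644 c=149/137 d=-1567/1644
  seg 3: a=4 b=1793/822 c=-971/548 d=971/1644
S(1/2) = -2257/8768

Δ: Δ0=-1/2, Δ1=2/3, Δ2=3, Δ3=1
row 1: diag=10, rhs=7; c'=3/10, d'=7/10
row 2: denom=8−3·3/10=71/10; d'=(14−3·7/10)/(71/10)=119/71
row 3: denom=4−1·10/71=274/71; d'=(-12−1·119/71)/(274/71)=-971/274
back: M3=-971/274
back: M2=119/71−10/71·-971/274=298/137
back: M1=7/10−3/10·298/137=13/274
M: M0=0, M1=13/274, M2=298/137, M3=-971/274, M4=0
seg 0: a=0, c=M0/2=0, d=(M1−M0)/(6·2)=13/3288, b=Δ0−h0·(2M0+M1)/6=-212/411
seg 1: a=-1, c=M1/2=13/548, d=(M2−M1)/(6·3)=583/4932, b=Δ1−h1·(2M1+M2)/6=-385/822
seg 2: a=1, c=M2/2=149/137, d=(M3−M2)/(6·1)=-1567/1644, b=Δ2−h2·(2M2+M3)/6=4711/1644
seg 3: a=4, c=M3/2=-971/548, d=(M4−M3)/(6·1)=971/1644, b=Δ3−h3·(2M3+M4)/6=1793/822
t_q=1/2 → seg 0, τ=1/2; S=0+-212/411·τ+0·τ²+13/3288·τ³=-2257/8768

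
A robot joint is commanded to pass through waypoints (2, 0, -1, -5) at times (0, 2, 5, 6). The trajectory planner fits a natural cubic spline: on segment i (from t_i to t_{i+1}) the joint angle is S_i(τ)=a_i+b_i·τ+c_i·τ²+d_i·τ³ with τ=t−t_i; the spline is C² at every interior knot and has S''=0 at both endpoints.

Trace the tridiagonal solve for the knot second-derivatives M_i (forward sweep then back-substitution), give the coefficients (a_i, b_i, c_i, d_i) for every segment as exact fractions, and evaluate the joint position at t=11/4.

Δ: Δ0=-1, Δ1=-1/3, Δ2=-4
row 1: diag=10, rhs=4; c'=3/10, d'=2/5
row 2: denom=8−3·3/10=71/10; d'=(-22−3·2/5)/(71/10)=-232/71
back: M2=-232/71
back: M1=2/5−3/10·-232/71=98/71
M: M0=0, M1=98/71, M2=-232/71, M3=0
seg 0: a=2, c=M0/2=0, d=(M1−M0)/(6·2)=49/426, b=Δ0−h0·(2M0+M1)/6=-311/213
seg 1: a=0, c=M1/2=49/71, d=(M2−M1)/(6·3)=-55/213, b=Δ1−h1·(2M1+M2)/6=-17/213
seg 2: a=-1, c=M2/2=-116/71, d=(M3−M2)/(6·1)=116/213, b=Δ2−h2·(2M2+M3)/6=-620/213
t_q=11/4 → seg 1, τ=3/4; S=0+-17/213·τ+49/71·τ²+-55/213·τ³=997/4544

  seg 0: a=2 b=-311/213 c=0 d=49/426
  seg 1: a=0 b=-17/213 c=49/71 d=-55/213
  seg 2: a=-1 b=-620/213 c=-116/71 d=116/213
S(11/4) = 997/4544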